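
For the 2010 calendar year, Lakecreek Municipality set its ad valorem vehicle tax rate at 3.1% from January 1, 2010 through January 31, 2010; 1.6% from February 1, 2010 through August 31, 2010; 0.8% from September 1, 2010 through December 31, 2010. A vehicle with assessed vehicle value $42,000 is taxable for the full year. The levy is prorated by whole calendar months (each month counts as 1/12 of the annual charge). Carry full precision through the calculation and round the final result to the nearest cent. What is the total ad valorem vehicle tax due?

$612.50

January 1 – January 31, 2010: 1 month at 3.1% → $42,000 × 3.1% × 1/12 = $108.5000
February 1 – August 31, 2010: 7 months at 1.6% → $42,000 × 1.6% × 7/12 = $392.0000
September 1 – December 31, 2010: 4 months at 0.8% → $42,000 × 0.8% × 4/12 = $112.0000
Total = $612.5000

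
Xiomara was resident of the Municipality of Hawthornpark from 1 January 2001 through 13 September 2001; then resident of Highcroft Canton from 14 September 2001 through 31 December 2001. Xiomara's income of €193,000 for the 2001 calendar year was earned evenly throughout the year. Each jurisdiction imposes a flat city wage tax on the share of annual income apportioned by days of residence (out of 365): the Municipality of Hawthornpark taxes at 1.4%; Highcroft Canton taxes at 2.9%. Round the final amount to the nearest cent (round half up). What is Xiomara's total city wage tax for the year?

€3,566.53

The Municipality of Hawthornpark, 1 January – 13 September 2001: 256 days → €193,000 × 1.4% × 256/365 = €1,895.1014
Highcroft Canton, 14 September – 31 December 2001: 109 days → €193,000 × 2.9% × 109/365 = €1,671.4329
Total = €3,566.5342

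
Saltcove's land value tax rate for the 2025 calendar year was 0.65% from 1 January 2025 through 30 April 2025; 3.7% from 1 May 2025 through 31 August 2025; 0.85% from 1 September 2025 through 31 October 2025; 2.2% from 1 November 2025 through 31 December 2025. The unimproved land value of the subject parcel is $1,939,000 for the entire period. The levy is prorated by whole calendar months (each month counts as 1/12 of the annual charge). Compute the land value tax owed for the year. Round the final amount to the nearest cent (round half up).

1 January – 30 April 2025: 4 months at 0.65% → $1,939,000 × 0.65% × 4/12 = $4,201.1667
1 May – 31 August 2025: 4 months at 3.7% → $1,939,000 × 3.7% × 4/12 = $23,914.3333
1 September – 31 October 2025: 2 months at 0.85% → $1,939,000 × 0.85% × 2/12 = $2,746.9167
1 November – 31 December 2025: 2 months at 2.2% → $1,939,000 × 2.2% × 2/12 = $7,109.6667
Total = $37,972.0833

$37,972.08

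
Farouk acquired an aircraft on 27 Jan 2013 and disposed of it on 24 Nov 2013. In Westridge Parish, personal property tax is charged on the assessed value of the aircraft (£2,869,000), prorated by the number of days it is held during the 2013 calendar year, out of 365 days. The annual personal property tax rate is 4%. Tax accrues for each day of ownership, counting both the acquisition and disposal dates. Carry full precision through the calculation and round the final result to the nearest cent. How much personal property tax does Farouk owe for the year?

£94,952.11

Days held (27 Jan – 24 Nov 2013): 302 out of 365
Tax = £2,869,000 × 4% × 302/365 = £94,952.1096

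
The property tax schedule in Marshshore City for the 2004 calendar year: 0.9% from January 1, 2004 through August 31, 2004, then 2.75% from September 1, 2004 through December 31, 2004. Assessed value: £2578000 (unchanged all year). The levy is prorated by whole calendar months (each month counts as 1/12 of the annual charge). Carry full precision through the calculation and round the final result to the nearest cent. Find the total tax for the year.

£39099.67

January 1 – August 31, 2004: 8 months at 0.9% → £2578000 × 0.9% × 8/12 = £15468.0000
September 1 – December 31, 2004: 4 months at 2.75% → £2578000 × 2.75% × 4/12 = £23631.6667
Total = £39099.6667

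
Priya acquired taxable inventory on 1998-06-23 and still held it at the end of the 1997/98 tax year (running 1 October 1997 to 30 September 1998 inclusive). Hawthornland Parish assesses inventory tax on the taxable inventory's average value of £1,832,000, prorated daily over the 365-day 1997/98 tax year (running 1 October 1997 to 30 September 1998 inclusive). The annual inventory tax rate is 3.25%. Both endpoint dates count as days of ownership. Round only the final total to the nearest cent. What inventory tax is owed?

£16,312.33

Days held (1998-06-23 to 1998-09-30): 100 out of 365
Tax = £1,832,000 × 3.25% × 100/365 = £16,312.3288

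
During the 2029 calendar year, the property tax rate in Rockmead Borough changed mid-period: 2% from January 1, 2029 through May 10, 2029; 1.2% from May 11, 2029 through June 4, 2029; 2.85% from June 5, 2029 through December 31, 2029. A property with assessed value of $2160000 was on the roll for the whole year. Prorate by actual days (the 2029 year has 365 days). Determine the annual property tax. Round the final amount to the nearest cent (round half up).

$52579.73

January 1 – May 10, 2029: 130 days at 2% → $2160000 × 2% × 130/365 = $15386.3014
May 11 – June 4, 2029: 25 days at 1.2% → $2160000 × 1.2% × 25/365 = $1775.3425
June 5 – December 31, 2029: 210 days at 2.85% → $2160000 × 2.85% × 210/365 = $35418.0822
Total = $52579.7260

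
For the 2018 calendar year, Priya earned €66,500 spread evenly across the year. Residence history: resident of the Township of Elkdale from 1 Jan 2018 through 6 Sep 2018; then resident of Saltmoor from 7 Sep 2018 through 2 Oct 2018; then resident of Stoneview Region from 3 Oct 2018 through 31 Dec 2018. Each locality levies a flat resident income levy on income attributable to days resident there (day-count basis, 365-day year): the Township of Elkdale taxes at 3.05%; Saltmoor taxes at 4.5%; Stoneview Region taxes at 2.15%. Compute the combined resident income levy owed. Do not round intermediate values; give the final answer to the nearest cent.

€1,949.36

The Township of Elkdale, 1 Jan – 6 Sep 2018: 249 days → €66,500 × 3.05% × 249/365 = €1,383.6555
Saltmoor, 7 Sep – 2 Oct 2018: 26 days → €66,500 × 4.5% × 26/365 = €213.1644
Stoneview Region, 3 Oct – 31 Dec 2018: 90 days → €66,500 × 2.15% × 90/365 = €352.5411
Total = €1,949.3610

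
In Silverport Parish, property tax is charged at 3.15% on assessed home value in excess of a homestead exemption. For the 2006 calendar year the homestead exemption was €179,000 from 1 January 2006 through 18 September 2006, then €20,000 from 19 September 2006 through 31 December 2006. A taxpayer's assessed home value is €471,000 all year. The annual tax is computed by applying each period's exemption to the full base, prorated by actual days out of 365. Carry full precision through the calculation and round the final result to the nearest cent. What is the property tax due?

1 January – 18 September 2006: 261 days, exemption €179,000 → (€471,000 − €179,000) × 3.15% × 261/365 = €6,577.2000
19 September – 31 December 2006: 104 days, exemption €20,000 → (€471,000 − €20,000) × 3.15% × 104/365 = €4,047.8795
Total = €10,625.0795

€10,625.08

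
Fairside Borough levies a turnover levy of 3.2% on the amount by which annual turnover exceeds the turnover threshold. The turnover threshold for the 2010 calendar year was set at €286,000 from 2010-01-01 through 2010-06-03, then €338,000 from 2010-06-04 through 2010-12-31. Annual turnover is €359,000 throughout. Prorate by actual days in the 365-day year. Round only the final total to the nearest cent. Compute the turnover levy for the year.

2010-01-01 to 2010-06-03: 154 days, exemption €286,000 → (€359,000 − €286,000) × 3.2% × 154/365 = €985.6000
2010-06-04 to 2010-12-31: 211 days, exemption €338,000 → (€359,000 − €338,000) × 3.2% × 211/365 = €388.4712
Total = €1,374.0712

€1,374.07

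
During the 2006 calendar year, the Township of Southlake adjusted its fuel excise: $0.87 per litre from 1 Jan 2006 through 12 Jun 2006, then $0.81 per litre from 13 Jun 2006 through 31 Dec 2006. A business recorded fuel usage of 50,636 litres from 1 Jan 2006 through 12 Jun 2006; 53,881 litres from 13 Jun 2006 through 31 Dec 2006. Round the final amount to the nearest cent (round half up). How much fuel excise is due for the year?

1 Jan – 12 Jun 2006: 50,636 litres at $0.87/litre → $44,053.32
13 Jun – 31 Dec 2006: 53,881 litres at $0.81/litre → $43,643.61

$87,696.93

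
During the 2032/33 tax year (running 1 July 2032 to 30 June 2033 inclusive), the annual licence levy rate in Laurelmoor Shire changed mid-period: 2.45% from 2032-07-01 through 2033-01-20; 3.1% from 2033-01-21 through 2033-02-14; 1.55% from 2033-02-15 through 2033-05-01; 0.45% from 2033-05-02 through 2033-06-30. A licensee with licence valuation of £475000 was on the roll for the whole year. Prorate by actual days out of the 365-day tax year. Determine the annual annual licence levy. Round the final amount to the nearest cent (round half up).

£9397.19

2032-07-01 to 2033-01-20: 204 days at 2.45% → £475000 × 2.45% × 204/365 = £6504.2466
2033-01-21 to 2033-02-14: 25 days at 3.1% → £475000 × 3.1% × 25/365 = £1008.5616
2033-02-15 to 2033-05-01: 76 days at 1.55% → £475000 × 1.55% × 76/365 = £1533.0137
2033-05-02 to 2033-06-30: 60 days at 0.45% → £475000 × 0.45% × 60/365 = £351.3699
Total = £9397.1918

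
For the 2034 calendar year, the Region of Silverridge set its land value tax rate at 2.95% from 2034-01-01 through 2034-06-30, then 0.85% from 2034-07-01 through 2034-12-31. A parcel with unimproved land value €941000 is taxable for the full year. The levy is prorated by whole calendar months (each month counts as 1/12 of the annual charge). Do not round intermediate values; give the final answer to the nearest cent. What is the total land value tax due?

€17879.00

2034-01-01 to 2034-06-30: 6 months at 2.95% → €941000 × 2.95% × 6/12 = €13879.7500
2034-07-01 to 2034-12-31: 6 months at 0.85% → €941000 × 0.85% × 6/12 = €3999.2500
Total = €17879.0000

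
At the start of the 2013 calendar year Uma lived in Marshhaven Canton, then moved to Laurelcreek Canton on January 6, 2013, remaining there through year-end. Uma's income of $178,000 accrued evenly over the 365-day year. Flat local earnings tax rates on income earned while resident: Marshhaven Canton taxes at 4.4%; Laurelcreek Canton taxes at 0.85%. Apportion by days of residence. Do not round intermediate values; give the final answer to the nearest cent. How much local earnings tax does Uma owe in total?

$1,599.56

Marshhaven Canton, January 1 – January 5, 2013: 5 days → $178,000 × 4.4% × 5/365 = $107.2877
Laurelcreek Canton, January 6 – December 31, 2013: 360 days → $178,000 × 0.85% × 360/365 = $1,492.2740
Total = $1,599.5616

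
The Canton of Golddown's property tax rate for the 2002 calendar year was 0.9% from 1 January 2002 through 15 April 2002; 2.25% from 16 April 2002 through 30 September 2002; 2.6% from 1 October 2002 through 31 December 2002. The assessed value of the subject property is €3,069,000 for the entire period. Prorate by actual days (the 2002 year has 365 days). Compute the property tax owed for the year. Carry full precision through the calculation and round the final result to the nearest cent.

1 January – 15 April 2002: 105 days at 0.9% → €3,069,000 × 0.9% × 105/365 = €7,945.7671
16 April – 30 September 2002: 168 days at 2.25% → €3,069,000 × 2.25% × 168/365 = €31,783.0685
1 October – 31 December 2002: 92 days at 2.6% → €3,069,000 × 2.6% × 92/365 = €20,112.4603
Total = €59,841.2959

€59,841.30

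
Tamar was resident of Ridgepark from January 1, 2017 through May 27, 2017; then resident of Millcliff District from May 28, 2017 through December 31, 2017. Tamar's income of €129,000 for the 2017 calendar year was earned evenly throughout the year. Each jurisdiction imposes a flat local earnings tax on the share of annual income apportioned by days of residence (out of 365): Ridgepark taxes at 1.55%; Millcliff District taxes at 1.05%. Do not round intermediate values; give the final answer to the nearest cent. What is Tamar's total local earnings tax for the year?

Ridgepark, January 1 – May 27, 2017: 147 days → €129,000 × 1.55% × 147/365 = €805.2781
Millcliff District, May 28 – December 31, 2017: 218 days → €129,000 × 1.05% × 218/365 = €808.9890
Total = €1,614.2671

€1,614.27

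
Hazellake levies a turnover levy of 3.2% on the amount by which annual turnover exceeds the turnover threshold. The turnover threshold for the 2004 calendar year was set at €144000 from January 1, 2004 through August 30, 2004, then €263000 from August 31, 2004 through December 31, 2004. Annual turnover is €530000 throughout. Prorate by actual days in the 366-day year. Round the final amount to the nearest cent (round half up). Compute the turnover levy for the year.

January 1 – August 30, 2004: 243 days, exemption €144000 → (€530000 − €144000) × 3.2% × 243/366 = €8200.9180
August 31 – December 31, 2004: 123 days, exemption €263000 → (€530000 − €263000) × 3.2% × 123/366 = €2871.3443
Total = €11072.2623

€11072.26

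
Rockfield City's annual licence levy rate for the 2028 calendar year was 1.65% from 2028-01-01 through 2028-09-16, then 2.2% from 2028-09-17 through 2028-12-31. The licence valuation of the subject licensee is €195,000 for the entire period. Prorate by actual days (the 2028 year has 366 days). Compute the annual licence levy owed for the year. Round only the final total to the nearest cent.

2028-01-01 to 2028-09-16: 260 days at 1.65% → €195,000 × 1.65% × 260/366 = €2,285.6557
2028-09-17 to 2028-12-31: 106 days at 2.2% → €195,000 × 2.2% × 106/366 = €1,242.4590
Total = €3,528.1148

€3,528.11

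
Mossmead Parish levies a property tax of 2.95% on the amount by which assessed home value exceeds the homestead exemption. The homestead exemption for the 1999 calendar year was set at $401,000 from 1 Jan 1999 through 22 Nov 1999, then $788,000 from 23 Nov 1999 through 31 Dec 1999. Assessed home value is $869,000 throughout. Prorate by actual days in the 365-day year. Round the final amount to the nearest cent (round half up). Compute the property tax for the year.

$12,586.15

1 Jan – 22 Nov 1999: 326 days, exemption $401,000 → ($869,000 − $401,000) × 2.95% × 326/365 = $12,330.8384
23 Nov – 31 Dec 1999: 39 days, exemption $788,000 → ($869,000 − $788,000) × 2.95% × 39/365 = $255.3164
Total = $12,586.1548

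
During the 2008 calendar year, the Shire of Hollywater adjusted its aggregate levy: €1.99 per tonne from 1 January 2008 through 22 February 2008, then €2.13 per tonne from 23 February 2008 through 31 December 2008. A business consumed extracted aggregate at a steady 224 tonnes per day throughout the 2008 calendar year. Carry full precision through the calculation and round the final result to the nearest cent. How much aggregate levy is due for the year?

1 January – 22 February 2008: 53 days × 224 tonnes/day = 11,872 tonnes at €1.99/tonne → €23625.28
23 February – 31 December 2008: 313 days × 224 tonnes/day = 70,112 tonnes at €2.13/tonne → €149338.56

€172963.84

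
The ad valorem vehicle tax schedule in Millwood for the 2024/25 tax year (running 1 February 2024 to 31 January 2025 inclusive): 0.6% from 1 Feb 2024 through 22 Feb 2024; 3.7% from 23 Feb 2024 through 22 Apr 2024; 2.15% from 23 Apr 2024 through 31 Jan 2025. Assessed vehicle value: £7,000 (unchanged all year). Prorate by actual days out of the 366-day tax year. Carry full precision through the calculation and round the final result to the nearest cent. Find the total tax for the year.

1 Feb – 22 Feb 2024: 22 days at 0.6% → £7,000 × 0.6% × 22/366 = £2.5246
23 Feb – 22 Apr 2024: 60 days at 3.7% → £7,000 × 3.7% × 60/366 = £42.4590
23 Apr 2024 – 31 Jan 2025: 284 days at 2.15% → £7,000 × 2.15% × 284/366 = £116.7814
Total = £161.7650

£161.77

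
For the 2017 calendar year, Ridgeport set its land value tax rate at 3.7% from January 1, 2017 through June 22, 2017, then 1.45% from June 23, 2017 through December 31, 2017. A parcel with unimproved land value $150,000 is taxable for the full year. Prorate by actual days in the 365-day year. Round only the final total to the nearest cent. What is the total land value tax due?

January 1 – June 22, 2017: 173 days at 3.7% → $150,000 × 3.7% × 173/365 = $2,630.5479
June 23 – December 31, 2017: 192 days at 1.45% → $150,000 × 1.45% × 192/365 = $1,144.1096
Total = $3,774.6575

$3,774.66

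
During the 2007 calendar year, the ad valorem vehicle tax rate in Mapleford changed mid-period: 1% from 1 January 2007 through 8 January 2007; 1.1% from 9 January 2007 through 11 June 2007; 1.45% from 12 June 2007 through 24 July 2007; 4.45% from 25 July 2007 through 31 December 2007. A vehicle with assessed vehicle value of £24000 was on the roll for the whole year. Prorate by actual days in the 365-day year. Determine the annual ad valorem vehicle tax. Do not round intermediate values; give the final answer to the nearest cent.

£625.81

1 January – 8 January 2007: 8 days at 1% → £24000 × 1% × 8/365 = £5.2603
9 January – 11 June 2007: 154 days at 1.1% → £24000 × 1.1% × 154/365 = £111.3863
12 June – 24 July 2007: 43 days at 1.45% → £24000 × 1.45% × 43/365 = £40.9973
25 July – 31 December 2007: 160 days at 4.45% → £24000 × 4.45% × 160/365 = £468.1644
Total = £625.8082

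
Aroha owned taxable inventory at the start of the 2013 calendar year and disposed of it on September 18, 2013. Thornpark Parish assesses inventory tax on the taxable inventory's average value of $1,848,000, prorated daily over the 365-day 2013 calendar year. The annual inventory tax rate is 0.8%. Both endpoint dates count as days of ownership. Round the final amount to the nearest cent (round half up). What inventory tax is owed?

Days held (January 1 – September 18, 2013): 261 out of 365
Tax = $1,848,000 × 0.8% × 261/365 = $10,571.5726

$10,571.57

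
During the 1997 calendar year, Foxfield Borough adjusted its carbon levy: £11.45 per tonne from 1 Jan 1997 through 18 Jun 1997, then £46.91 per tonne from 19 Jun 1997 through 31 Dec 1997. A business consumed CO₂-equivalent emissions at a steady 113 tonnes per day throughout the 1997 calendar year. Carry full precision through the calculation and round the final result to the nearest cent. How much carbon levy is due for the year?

£1,257,623.33

1 Jan – 18 Jun 1997: 169 days × 113 tonnes/day = 19,097 tonnes at £11.45/tonne → £218,660.65
19 Jun – 31 Dec 1997: 196 days × 113 tonnes/day = 22,148 tonnes at £46.91/tonne → £1,038,962.68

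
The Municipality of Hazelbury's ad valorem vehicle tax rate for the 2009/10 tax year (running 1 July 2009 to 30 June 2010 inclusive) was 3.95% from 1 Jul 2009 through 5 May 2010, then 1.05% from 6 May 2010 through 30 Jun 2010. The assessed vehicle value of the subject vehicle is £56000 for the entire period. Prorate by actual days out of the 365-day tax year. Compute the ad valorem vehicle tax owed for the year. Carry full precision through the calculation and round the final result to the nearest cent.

1 Jul 2009 – 5 May 2010: 309 days at 3.95% → £56000 × 3.95% × 309/365 = £1872.6247
6 May – 30 Jun 2010: 56 days at 1.05% → £56000 × 1.05% × 56/365 = £90.2137
Total = £1962.8384

£1962.84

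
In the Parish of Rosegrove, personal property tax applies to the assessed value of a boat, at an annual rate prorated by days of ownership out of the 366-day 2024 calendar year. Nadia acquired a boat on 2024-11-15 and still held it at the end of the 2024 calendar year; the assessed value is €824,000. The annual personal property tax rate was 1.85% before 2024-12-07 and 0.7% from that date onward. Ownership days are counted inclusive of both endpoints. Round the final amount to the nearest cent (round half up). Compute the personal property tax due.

€1,310.30

2024-11-15 to 2024-12-06: 22 days at 1.85% → €824,000 × 1.85% × 22/366 = €916.3060
2024-12-07 to 2024-12-31: 25 days at 0.7% → €824,000 × 0.7% × 25/366 = €393.9891
Total = €1,310.2951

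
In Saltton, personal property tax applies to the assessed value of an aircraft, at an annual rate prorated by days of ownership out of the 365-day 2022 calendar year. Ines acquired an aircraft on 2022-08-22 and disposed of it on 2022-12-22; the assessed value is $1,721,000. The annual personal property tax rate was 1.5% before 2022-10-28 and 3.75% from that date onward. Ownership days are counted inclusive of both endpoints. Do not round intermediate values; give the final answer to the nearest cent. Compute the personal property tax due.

2022-08-22 to 2022-10-27: 67 days at 1.5% → $1,721,000 × 1.5% × 67/365 = $4,738.6438
2022-10-28 to 2022-12-22: 56 days at 3.75% → $1,721,000 × 3.75% × 56/365 = $9,901.6438
Total = $14,640.2877

$14,640.29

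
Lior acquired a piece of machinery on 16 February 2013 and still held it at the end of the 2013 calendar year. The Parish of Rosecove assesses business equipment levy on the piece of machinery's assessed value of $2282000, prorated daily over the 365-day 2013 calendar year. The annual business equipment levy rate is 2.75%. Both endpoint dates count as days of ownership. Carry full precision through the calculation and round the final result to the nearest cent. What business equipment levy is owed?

$54846.15

Days held (16 February – 31 December 2013): 319 out of 365
Tax = $2282000 × 2.75% × 319/365 = $54846.1507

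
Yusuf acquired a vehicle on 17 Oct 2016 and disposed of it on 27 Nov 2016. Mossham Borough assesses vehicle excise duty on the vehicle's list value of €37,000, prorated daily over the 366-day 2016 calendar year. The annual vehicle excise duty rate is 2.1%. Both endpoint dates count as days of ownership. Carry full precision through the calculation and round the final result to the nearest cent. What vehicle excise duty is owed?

€89.16

Days held (17 Oct – 27 Nov 2016): 42 out of 366
Tax = €37,000 × 2.1% × 42/366 = €89.1639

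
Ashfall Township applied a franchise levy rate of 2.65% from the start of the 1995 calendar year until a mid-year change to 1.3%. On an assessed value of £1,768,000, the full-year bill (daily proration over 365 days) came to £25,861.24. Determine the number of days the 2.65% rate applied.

44 days

Let d = days at the first rate; then 365 − d days at the second rate.
£1,768,000 × [2.65%·d + 1.3%·(365−d)] / 365 = £25,861.24
Solving gives d = 44, so the new rate took effect on 14 Feb 1995.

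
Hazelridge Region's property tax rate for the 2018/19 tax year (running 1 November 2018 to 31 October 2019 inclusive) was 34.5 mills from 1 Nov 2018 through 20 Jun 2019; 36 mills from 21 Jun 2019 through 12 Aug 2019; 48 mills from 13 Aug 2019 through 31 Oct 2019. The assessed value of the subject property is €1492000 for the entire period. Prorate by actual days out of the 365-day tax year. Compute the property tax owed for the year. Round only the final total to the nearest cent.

1 Nov 2018 – 20 Jun 2019: 232 days at 34.5 mills → €1492000 × 3.45% × 232/365 = €32717.7205
21 Jun – 12 Aug 2019: 53 days at 36 mills → €1492000 × 3.6% × 53/365 = €7799.2767
13 Aug – 31 Oct 2019: 80 days at 48 mills → €1492000 × 4.8% × 80/365 = €15696.6575
Total = €56213.6548

€56213.65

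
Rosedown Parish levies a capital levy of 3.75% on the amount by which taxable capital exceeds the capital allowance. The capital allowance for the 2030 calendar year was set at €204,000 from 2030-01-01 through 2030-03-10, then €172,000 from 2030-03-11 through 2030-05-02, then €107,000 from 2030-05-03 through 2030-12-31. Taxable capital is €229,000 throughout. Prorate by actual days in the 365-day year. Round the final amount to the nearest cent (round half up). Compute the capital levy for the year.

2030-01-01 to 2030-03-10: 69 days, exemption €204,000 → (€229,000 − €204,000) × 3.75% × 69/365 = €177.2260
2030-03-11 to 2030-05-02: 53 days, exemption €172,000 → (€229,000 − €172,000) × 3.75% × 53/365 = €310.3767
2030-05-03 to 2030-12-31: 243 days, exemption €107,000 → (€229,000 − €107,000) × 3.75% × 243/365 = €3,045.8219
Total = €3,533.4247

€3,533.42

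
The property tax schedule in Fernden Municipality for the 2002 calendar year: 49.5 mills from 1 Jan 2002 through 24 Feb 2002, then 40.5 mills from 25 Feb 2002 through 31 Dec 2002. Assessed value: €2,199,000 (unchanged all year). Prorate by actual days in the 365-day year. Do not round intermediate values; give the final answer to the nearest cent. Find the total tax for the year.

€92,041.71

1 Jan – 24 Feb 2002: 55 days at 49.5 mills → €2,199,000 × 4.95% × 55/365 = €16,402.1301
25 Feb – 31 Dec 2002: 310 days at 40.5 mills → €2,199,000 × 4.05% × 310/365 = €75,639.5753
Total = €92,041.7055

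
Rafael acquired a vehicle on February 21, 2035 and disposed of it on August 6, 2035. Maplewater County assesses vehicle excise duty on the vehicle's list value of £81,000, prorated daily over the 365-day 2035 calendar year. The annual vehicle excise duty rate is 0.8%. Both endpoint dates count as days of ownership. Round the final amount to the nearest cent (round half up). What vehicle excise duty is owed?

Days held (February 21 – August 6, 2035): 167 out of 365
Tax = £81,000 × 0.8% × 167/365 = £296.4822

£296.48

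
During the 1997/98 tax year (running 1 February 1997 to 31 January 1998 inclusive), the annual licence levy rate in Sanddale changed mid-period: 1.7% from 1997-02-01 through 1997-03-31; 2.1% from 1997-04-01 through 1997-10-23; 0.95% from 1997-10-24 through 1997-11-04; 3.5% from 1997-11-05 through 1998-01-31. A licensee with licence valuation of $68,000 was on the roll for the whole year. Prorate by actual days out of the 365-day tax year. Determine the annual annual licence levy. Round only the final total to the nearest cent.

1997-02-01 to 1997-03-31: 59 days at 1.7% → $68,000 × 1.7% × 59/365 = $186.8603
1997-04-01 to 1997-10-23: 206 days at 2.1% → $68,000 × 2.1% × 206/365 = $805.9397
1997-10-24 to 1997-11-04: 12 days at 0.95% → $68,000 × 0.95% × 12/365 = $21.2384
1997-11-05 to 1998-01-31: 88 days at 3.5% → $68,000 × 3.5% × 88/365 = $573.8082
Total = $1,587.8466

$1,587.85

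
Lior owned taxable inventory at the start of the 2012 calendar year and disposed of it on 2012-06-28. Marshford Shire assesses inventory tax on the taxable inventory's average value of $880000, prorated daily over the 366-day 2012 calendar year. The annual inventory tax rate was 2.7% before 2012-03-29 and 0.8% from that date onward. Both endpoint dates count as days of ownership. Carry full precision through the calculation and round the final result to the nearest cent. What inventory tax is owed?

2012-01-01 to 2012-03-28: 88 days at 2.7% → $880000 × 2.7% × 88/366 = $5712.7869
2012-03-29 to 2012-06-28: 92 days at 0.8% → $880000 × 0.8% × 92/366 = $1769.6175
Total = $7482.4044

$7482.40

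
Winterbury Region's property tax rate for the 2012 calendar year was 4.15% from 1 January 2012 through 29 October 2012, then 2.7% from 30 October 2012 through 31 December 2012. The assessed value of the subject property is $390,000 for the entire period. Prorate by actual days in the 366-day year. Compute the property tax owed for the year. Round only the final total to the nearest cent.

$15,211.60

1 January – 29 October 2012: 303 days at 4.15% → $390,000 × 4.15% × 303/366 = $13,399.0574
30 October – 31 December 2012: 63 days at 2.7% → $390,000 × 2.7% × 63/366 = $1,812.5410
Total = $15,211.5984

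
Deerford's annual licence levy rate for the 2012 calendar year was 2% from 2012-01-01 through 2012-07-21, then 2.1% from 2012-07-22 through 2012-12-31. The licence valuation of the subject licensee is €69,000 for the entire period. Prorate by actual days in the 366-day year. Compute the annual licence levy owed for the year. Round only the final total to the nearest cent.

2012-01-01 to 2012-07-21: 203 days at 2% → €69,000 × 2% × 203/366 = €765.4098
2012-07-22 to 2012-12-31: 163 days at 2.1% → €69,000 × 2.1% × 163/366 = €645.3197
Total = €1,410.7295

€1,410.73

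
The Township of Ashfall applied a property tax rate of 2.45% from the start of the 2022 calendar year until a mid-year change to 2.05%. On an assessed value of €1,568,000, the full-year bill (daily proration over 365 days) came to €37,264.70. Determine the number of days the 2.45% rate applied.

298 days

Let d = days at the first rate; then 365 − d days at the second rate.
€1,568,000 × [2.45%·d + 2.05%·(365−d)] / 365 = €37,264.70
Solving gives d = 298, so the new rate took effect on October 26, 2022.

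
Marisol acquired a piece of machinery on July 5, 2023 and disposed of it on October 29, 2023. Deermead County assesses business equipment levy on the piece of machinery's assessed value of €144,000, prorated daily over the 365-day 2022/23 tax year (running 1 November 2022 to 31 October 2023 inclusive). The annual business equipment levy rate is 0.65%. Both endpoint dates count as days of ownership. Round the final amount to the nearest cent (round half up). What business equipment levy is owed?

€300.03

Days held (July 5 – October 29, 2023): 117 out of 365
Tax = €144,000 × 0.65% × 117/365 = €300.0329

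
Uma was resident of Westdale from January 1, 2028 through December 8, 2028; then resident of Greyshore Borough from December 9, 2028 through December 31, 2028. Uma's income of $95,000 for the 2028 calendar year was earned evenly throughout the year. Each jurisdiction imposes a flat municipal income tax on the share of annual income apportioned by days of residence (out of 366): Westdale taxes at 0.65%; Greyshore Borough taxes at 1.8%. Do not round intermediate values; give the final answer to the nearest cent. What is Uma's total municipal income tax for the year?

$686.15

Westdale, January 1 – December 8, 2028: 343 days → $95,000 × 0.65% × 343/366 = $578.6954
Greyshore Borough, December 9 – December 31, 2028: 23 days → $95,000 × 1.8% × 23/366 = $107.4590
Total = $686.1544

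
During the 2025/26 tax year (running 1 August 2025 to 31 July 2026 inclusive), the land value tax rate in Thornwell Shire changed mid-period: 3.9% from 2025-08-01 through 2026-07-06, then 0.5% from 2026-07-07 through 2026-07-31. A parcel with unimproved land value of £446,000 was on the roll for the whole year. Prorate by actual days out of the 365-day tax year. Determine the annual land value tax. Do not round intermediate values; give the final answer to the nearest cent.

£16,355.37

2025-08-01 to 2026-07-06: 340 days at 3.9% → £446,000 × 3.9% × 340/365 = £16,202.6301
2026-07-07 to 2026-07-31: 25 days at 0.5% → £446,000 × 0.5% × 25/365 = £152.7397
Total = £16,355.3699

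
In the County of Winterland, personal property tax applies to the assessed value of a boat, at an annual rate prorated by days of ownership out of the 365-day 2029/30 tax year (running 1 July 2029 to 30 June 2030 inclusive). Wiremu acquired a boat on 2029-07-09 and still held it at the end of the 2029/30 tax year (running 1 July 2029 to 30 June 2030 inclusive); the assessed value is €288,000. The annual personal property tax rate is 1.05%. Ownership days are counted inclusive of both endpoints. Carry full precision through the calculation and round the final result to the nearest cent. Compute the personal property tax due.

Days held (2029-07-09 to 2030-06-30): 357 out of 365
Tax = €288,000 × 1.05% × 357/365 = €2,957.7205

€2,957.72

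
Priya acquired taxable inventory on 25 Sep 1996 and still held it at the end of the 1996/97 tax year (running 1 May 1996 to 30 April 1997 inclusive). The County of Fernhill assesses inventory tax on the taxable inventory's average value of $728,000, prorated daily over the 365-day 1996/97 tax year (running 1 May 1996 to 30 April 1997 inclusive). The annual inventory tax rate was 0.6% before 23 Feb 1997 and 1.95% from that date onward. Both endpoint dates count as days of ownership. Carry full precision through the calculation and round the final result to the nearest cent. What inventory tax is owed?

25 Sep 1996 – 22 Feb 1997: 151 days at 0.6% → $728,000 × 0.6% × 151/365 = $1,807.0356
23 Feb – 30 Apr 1997: 67 days at 1.95% → $728,000 × 1.95% × 67/365 = $2,605.8411
Total = $4,412.8767

$4,412.88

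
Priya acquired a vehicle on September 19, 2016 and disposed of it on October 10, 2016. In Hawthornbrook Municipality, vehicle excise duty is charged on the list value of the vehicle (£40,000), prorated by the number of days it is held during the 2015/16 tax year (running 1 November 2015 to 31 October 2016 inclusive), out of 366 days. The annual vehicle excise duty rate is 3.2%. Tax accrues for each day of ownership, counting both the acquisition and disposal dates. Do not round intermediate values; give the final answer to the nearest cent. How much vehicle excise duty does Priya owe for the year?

Days held (September 19 – October 10, 2016): 22 out of 366
Tax = £40,000 × 3.2% × 22/366 = £76.9399

£76.94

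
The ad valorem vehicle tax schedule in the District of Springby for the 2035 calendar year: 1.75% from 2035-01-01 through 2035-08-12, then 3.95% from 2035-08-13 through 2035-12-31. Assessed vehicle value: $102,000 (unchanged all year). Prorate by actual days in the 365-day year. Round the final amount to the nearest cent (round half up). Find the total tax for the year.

$2,651.86

2035-01-01 to 2035-08-12: 224 days at 1.75% → $102,000 × 1.75% × 224/365 = $1,095.4521
2035-08-13 to 2035-12-31: 141 days at 3.95% → $102,000 × 3.95% × 141/365 = $1,556.4082
Total = $2,651.8603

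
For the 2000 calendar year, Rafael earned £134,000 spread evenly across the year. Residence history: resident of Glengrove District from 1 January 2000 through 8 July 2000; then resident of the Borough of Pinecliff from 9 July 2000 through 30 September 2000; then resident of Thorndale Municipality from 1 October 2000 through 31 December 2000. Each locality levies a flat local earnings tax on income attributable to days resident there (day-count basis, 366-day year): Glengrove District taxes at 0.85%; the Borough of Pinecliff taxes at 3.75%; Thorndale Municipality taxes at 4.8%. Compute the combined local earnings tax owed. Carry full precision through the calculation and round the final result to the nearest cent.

Glengrove District, 1 January – 8 July 2000: 190 days → £134,000 × 0.85% × 190/366 = £591.2842
The Borough of Pinecliff, 9 July – 30 September 2000: 84 days → £134,000 × 3.75% × 84/366 = £1,153.2787
Thorndale Municipality, 1 October – 31 December 2000: 92 days → £134,000 × 4.8% × 92/366 = £1,616.7869
Total = £3,361.3497

£3,361.35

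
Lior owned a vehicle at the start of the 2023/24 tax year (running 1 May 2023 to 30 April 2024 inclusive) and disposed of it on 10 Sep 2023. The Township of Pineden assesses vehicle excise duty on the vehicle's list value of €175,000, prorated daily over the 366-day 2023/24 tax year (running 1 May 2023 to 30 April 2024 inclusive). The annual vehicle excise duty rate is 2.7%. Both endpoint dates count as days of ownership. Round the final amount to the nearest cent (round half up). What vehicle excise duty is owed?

Days held (1 May – 10 Sep 2023): 133 out of 366
Tax = €175,000 × 2.7% × 133/366 = €1,717.0082

€1,717.01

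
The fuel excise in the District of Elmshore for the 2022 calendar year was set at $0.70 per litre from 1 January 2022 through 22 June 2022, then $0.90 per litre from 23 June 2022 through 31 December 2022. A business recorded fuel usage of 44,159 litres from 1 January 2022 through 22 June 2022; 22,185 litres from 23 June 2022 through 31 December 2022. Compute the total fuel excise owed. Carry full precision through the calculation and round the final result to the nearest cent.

$50,877.80

1 January – 22 June 2022: 44,159 litres at $0.70/litre → $30,911.30
23 June – 31 December 2022: 22,185 litres at $0.90/litre → $19,966.50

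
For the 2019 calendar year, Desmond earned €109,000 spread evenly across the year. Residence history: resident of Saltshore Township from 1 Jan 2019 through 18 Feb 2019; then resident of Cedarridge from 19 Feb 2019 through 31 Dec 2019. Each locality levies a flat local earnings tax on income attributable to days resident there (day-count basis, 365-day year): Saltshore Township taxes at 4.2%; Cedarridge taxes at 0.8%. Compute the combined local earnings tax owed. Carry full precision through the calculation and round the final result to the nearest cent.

Saltshore Township, 1 Jan – 18 Feb 2019: 49 days → €109,000 × 4.2% × 49/365 = €614.5808
Cedarridge, 19 Feb – 31 Dec 2019: 316 days → €109,000 × 0.8% × 316/365 = €754.9370
Total = €1,369.5178

€1,369.52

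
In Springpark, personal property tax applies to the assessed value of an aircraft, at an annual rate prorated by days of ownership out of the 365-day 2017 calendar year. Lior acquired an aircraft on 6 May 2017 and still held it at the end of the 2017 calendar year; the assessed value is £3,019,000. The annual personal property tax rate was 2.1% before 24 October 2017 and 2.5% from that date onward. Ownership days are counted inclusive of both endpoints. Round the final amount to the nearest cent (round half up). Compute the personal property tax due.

£43,969.87

6 May – 23 October 2017: 171 days at 2.1% → £3,019,000 × 2.1% × 171/365 = £29,701.9973
24 October – 31 December 2017: 69 days at 2.5% → £3,019,000 × 2.5% × 69/365 = £14,267.8767
Total = £43,969.8740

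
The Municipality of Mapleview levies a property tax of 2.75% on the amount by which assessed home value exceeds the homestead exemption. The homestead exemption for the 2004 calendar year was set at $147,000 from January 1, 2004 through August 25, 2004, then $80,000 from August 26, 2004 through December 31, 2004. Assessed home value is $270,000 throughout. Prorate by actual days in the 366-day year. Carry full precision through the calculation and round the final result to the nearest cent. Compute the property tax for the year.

$4,026.87

January 1 – August 25, 2004: 238 days, exemption $147,000 → ($270,000 − $147,000) × 2.75% × 238/366 = $2,199.5492
August 26 – December 31, 2004: 128 days, exemption $80,000 → ($270,000 − $80,000) × 2.75% × 128/366 = $1,827.3224
Total = $4,026.8716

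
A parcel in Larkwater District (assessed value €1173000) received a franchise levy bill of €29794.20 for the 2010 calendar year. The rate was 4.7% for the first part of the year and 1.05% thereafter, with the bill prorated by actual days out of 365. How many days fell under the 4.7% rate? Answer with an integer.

Let d = days at the first rate; then 365 − d days at the second rate.
€1173000 × [4.7%·d + 1.05%·(365−d)] / 365 = €29794.20
Solving gives d = 149, so the new rate took effect on 30 May 2010.

149 days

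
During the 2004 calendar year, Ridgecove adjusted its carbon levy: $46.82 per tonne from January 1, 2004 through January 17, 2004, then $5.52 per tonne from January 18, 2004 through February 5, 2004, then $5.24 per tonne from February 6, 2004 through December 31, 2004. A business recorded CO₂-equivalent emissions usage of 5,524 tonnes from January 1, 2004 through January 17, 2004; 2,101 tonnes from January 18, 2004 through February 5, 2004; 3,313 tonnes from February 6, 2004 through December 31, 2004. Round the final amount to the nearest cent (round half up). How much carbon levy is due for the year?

$287,591.32

January 1 – January 17, 2004: 5,524 tonnes at $46.82/tonne → $258,633.68
January 18 – February 5, 2004: 2,101 tonnes at $5.52/tonne → $11,597.52
February 6 – December 31, 2004: 3,313 tonnes at $5.24/tonne → $17,360.12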